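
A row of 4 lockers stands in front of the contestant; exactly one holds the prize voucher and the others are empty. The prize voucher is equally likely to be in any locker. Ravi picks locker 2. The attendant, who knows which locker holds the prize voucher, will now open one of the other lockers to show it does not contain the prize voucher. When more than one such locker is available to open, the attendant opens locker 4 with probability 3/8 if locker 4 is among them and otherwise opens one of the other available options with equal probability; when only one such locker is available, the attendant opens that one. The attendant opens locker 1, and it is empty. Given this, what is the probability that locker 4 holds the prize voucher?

Condition on the true location of the prize voucher.
If it is in locker 1 (prior 1/4): the attendant opened locker 1, so this case is ruled out; weight (1/4)·0 = 0.
If it is in locker 2 (prior 1/4): locker 4 is available but not opened; locker 1 gets probability (1 − 3/8)/2 = 5/16; weight (1/4)·(5/16) = 5/64.
If it is in locker 3 (prior 1/4): locker 4 is available but not opened, probability 5/8; weight (1/4)·(5/8) = 5/32.
If it is in locker 4 (prior 1/4): locker 4 holds the prize so is unavailable; the attendant chooses uniformly among the 2 others, probability 1/2; weight (1/4)·(1/2) = 1/8.
The weights sum to 23/64.
So P(the prize voucher in locker 4 | the attendant opened locker 1) = (1/8) / (23/64) = 8/23.

8/23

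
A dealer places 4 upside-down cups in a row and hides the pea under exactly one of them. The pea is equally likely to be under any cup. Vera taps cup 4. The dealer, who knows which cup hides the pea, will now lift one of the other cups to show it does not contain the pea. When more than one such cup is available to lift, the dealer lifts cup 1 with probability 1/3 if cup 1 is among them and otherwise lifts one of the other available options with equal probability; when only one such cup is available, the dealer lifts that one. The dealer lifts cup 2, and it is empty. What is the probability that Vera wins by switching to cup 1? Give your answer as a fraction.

Apply Bayes' rule, conditioning on where the pea actually is.
If it is under cup 1 (prior 1/4): cup 1 holds the prize so is unavailable; the dealer chooses uniformly among the 2 others, probability 1/2; weight (1/4)·(1/2) = 1/8.
If it is under cup 2 (prior 1/4): the dealer opened cup 2, so this case is ruled out; weight (1/4)·0 = 0.
If it is under cup 3 (prior 1/4): cup 1 is available but not opened, probability 2/3; weight (1/4)·(2/3) = 1/6.
If it is under cup 4 (prior 1/4): cup 1 is available but not opened; cup 2 gets probability (1 − 1/3)/2 = 1/3; weight (1/4)·(1/3) = 1/12.
The weights sum to 3/8.
So P(the pea under cup 1 | the dealer opened cup 2) = (1/8) / (3/8) = 1/3.

1/3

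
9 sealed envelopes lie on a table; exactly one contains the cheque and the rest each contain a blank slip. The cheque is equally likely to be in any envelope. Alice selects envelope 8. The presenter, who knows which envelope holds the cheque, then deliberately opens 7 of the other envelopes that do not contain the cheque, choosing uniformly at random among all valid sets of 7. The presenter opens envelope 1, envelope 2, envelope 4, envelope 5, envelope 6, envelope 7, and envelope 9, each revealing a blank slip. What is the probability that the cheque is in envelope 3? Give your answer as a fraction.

Condition on the true location of the cheque.
If it is in any of envelopes 1, 2, 4, 5, 6, 7, and 9 (prior 1/9 each): that envelope was opened and seen not to hold the prize — ruled out; weight (1/9)·0 = 0 each.
If it is in envelope 3 (prior 1/9): the presenter has no choice, probability 1; weight (1/9)·1 = 1/9.
If it is in envelope 8 (prior 1/9): the presenter has 8 equally likely choices, so probability 1/8; weight (1/9)·(1/8) = 1/72.
The weights sum to 1/8.
So P(the cheque in envelope 3 | the presenter opened envelope 1, envelope 2, envelope 4, envelope 5, envelope 6, envelope 7, and envelope 9) = (1/9) / (1/8) = 8/9.

8/9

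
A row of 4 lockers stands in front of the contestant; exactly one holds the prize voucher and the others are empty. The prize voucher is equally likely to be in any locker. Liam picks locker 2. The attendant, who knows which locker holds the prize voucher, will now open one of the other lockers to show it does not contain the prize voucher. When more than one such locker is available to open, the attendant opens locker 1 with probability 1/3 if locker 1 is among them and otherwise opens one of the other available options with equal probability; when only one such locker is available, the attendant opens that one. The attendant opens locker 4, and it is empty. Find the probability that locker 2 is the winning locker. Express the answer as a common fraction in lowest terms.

2/9

Consider each possible location of the prize voucher in turn.
If it is in locker 1 (prior 1/4): locker 1 holds the prize so is unavailable; the attendant chooses uniformly among the 2 others, probability 1/2; weight (1/4)·(1/2) = 1/8.
If it is in locker 2 (prior 1/4): locker 1 is available but not opened; locker 4 gets probability (1 − 1/3)/2 = 1/3; weight (1/4)·(1/3) = 1/12.
If it is in locker 3 (prior 1/4): locker 1 is available but not opened, probability 2/3; weight (1/4)·(2/3) = 1/6.
If it is in locker 4 (prior 1/4): the attendant opened locker 4, so this case is ruled out; weight (1/4)·0 = 0.
The weights sum to 3/8.
So P(the prize voucher in locker 2 | the attendant opened locker 4) = (1/12) / (3/8) = 2/9.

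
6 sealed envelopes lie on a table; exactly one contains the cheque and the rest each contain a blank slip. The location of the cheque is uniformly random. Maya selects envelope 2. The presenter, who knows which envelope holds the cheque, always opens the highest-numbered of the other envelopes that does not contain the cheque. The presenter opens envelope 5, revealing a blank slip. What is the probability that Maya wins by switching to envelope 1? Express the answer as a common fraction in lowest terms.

Consider each possible location of the cheque in turn.
If it is in any of envelopes 1, 2, 3, and 4 (prior 1/6 each): the presenter would have opened envelope 6 instead, probability 0; weight (1/6)·0 = 0 each.
If it is in envelope 5 (prior 1/6): the presenter opened envelope 5, so this case is ruled out; weight (1/6)·0 = 0.
If it is in envelope 6 (prior 1/6): envelope 5 is the highest-numbered option available, probability 1; weight (1/6)·1 = 1/6.
The weights sum to 1/6.
So P(the cheque in envelope 1 | the presenter opened envelope 5) = 0 / (1/6) = 0.

0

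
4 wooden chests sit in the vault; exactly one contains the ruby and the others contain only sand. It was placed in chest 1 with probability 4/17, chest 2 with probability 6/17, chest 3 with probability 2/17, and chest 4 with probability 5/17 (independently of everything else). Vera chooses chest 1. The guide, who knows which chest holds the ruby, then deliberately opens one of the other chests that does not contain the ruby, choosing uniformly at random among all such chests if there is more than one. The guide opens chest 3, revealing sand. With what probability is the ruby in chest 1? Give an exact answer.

8/41

Consider each possible location of the ruby in turn.
If it is in chest 1 (prior 4/17): the guide has 3 equally likely choices, so probability 1/3; weight (4/17)·(1/3) = 4/51.
If it is in chest 2 (prior 6/17): the guide has 2 equally likely choices, so probability 1/2; weight (6/17)·(1/2) = 3/17.
If it is in chest 3 (prior 2/17): the guide opened chest 3, so this case is ruled out; weight (2/17)·0 = 0.
If it is in chest 4 (prior 5/17): the guide has 2 equally likely choices, so probability 1/2; weight (5/17)·(1/2) = 5/34.
The weights sum to 41/102.
So P(the ruby in chest 1 | the guide opened chest 3) = (4/51) / (41/102) = 8/41.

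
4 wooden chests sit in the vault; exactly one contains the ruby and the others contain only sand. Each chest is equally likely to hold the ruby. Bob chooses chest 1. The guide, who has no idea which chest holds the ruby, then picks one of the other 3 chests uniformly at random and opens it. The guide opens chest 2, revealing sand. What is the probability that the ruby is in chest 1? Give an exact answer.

1/3

Because the guide chose which chest to open without knowing where the ruby is, the choice is independent of the prize location. Learning that chest 2 does not hold the ruby simply rules out that one location and leaves the remaining 3 chests still equally likely by symmetry.
So P(the ruby in chest 1) = 1/3.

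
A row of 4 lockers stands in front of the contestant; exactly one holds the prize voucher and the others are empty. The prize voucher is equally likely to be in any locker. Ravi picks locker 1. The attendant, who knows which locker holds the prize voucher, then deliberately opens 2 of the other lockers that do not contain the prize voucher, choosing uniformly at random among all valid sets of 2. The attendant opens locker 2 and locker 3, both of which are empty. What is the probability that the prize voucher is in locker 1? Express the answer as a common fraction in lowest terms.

1/4

Condition on the true location of the prize voucher.
If it is in locker 1 (prior 1/4): the attendant has 3 equally likely choices, so probability 1/3; weight (1/4)·(1/3) = 1/12.
If it is in either of lockers 2 and 3 (prior 1/4 each): that locker was opened and seen not to hold the prize — ruled out; weight (1/4)·0 = 0 each.
If it is in locker 4 (prior 1/4): the attendant has no choice, probability 1; weight (1/4)·1 = 1/4.
The weights sum to 1/3.
So P(the prize voucher in locker 1 | the attendant opened locker 2 and locker 3) = (1/12) / (1/3) = 1/4.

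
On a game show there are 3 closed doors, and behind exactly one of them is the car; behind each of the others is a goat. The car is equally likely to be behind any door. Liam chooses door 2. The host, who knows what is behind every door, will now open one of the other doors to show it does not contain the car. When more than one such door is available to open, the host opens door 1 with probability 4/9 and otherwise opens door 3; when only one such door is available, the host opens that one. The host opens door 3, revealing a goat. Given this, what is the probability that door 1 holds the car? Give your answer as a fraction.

9/14

Apply Bayes' rule, conditioning on where the car actually is.
If it is behind door 1 (prior 1/3): only door 3 is available, probability 1; weight (1/3)·1 = 1/3.
If it is behind door 2 (prior 1/3): door 1 is available but not opened, probability 5/9; weight (1/3)·(5/9) = 5/27.
If it is behind door 3 (prior 1/3): the host opened door 3, so this case is ruled out; weight (1/3)·0 = 0.
The weights sum to 14/27.
So P(the car behind door 1 | the host opened door 3) = (1/3) / (14/27) = 9/14.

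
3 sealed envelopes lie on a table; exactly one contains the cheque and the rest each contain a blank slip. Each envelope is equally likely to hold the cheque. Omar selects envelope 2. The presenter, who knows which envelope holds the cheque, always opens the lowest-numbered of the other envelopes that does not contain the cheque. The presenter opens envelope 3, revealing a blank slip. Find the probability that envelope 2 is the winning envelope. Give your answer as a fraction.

Apply Bayes' rule, conditioning on where the cheque actually is.
If it is in envelope 1 (prior 1/3): envelope 3 is the lowest-numbered option available, probability 1; weight (1/3)·1 = 1/3.
If it is in envelope 2 (prior 1/3): the presenter would have opened envelope 1 instead, probability 0; weight (1/3)·0 = 0.
If it is in envelope 3 (prior 1/3): the presenter opened envelope 3, so this case is ruled out; weight (1/3)·0 = 0.
The weights sum to 1/3.
So P(the cheque in envelope 2 | the presenter opened envelope 3) = 0 / (1/3) = 0.

0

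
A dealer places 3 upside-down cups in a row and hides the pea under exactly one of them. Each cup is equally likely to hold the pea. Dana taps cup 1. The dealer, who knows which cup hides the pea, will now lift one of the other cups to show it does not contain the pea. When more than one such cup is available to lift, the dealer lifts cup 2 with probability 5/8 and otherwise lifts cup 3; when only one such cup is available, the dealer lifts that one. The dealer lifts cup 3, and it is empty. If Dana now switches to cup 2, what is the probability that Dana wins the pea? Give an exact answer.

Apply Bayes' rule, conditioning on where the pea actually is.
If it is under cup 1 (prior 1/3): cup 2 is available but not opened, probability 3/8; weight (1/3)·(3/8) = 1/8.
If it is under cup 2 (prior 1/3): only cup 3 is available, probability 1; weight (1/3)·1 = 1/3.
If it is under cup 3 (prior 1/3): the dealer opened cup 3, so this case is ruled out; weight (1/3)·0 = 0.
The weights sum to 11/24.
So P(the pea under cup 2 | the dealer opened cup 3) = (1/3) / (11/24) = 8/11.

8/11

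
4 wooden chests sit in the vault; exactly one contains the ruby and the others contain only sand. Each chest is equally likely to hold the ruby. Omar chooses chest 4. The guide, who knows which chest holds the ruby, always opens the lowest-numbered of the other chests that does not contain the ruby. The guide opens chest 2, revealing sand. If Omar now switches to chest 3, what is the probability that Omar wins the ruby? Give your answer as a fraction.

Condition on the true location of the ruby.
If it is in chest 1 (prior 1/4): chest 2 is the lowest-numbered option available, probability 1; weight (1/4)·1 = 1/4.
If it is in chest 2 (prior 1/4): the guide opened chest 2, so this case is ruled out; weight (1/4)·0 = 0.
If it is in either of chests 3 and 4 (prior 1/4 each): the guide would have opened chest 1 instead, probability 0; weight (1/4)·0 = 0 each.
The weights sum to 1/4.
So P(the ruby in chest 3 | the guide opened chest 2) = 0 / (1/4) = 0.

0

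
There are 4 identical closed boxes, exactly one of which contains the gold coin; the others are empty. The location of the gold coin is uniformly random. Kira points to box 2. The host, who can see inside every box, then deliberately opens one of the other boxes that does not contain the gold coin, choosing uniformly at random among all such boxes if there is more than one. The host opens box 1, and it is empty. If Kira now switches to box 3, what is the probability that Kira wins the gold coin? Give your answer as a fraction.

Apply Bayes' rule, conditioning on where the gold coin actually is.
If it is in box 1 (prior 1/4): the host opened box 1, so this case is ruled out; weight (1/4)·0 = 0.
If it is in box 2 (prior 1/4): the host has 3 equally likely choices, so probability 1/3; weight (1/4)·(1/3) = 1/12.
If it is in either of boxes 3 and 4 (prior 1/4 each): the host has 2 equally likely choices, so probability 1/2; weight (1/4)·(1/2) = 1/8 each.
The weights sum to 1/3.
So P(the gold coin in box 3 | the host opened box 1) = (1/8) / (1/3) = 3/8.

3/8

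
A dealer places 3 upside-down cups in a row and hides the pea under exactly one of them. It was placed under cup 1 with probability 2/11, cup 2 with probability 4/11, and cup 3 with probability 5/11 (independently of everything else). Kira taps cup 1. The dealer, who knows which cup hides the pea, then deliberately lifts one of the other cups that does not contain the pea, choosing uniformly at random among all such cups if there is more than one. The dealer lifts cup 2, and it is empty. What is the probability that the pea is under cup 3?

5/6

Consider each possible location of the pea in turn.
If it is under cup 1 (prior 2/11): the dealer has 2 equally likely choices, so probability 1/2; weight (2/11)·(1/2) = 1/11.
If it is under cup 2 (prior 4/11): the dealer opened cup 2, so this case is ruled out; weight (4/11)·0 = 0.
If it is under cup 3 (prior 5/11): the dealer has no choice, probability 1; weight (5/11)·1 = 5/11.
The weights sum to 6/11.
So P(the pea under cup 3 | the dealer opened cup 2) = (5/11) / (6/11) = 5/6.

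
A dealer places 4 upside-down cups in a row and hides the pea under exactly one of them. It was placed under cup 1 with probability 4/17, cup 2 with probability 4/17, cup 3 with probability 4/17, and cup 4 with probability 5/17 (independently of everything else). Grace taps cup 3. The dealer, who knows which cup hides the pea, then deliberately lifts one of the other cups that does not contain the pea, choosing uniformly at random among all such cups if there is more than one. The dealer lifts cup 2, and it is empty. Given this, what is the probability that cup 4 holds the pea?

3/7

Condition on the true location of the pea.
If it is under cup 1 (prior 4/17): the dealer has 2 equally likely choices, so probability 1/2; weight (4/17)·(1/2) = 2/17.
If it is under cup 2 (prior 4/17): the dealer opened cup 2, so this case is ruled out; weight (4/17)·0 = 0.
If it is under cup 3 (prior 4/17): the dealer has 3 equally likely choices, so probability 1/3; weight (4/17)·(1/3) = 4/51.
If it is under cup 4 (prior 5/17): the dealer has 2 equally likely choices, so probability 1/2; weight (5/17)·(1/2) = 5/34.
The weights sum to 35/102.
So P(the pea under cup 4 | the dealer opened cup 2) = (5/34) / (35/102) = 3/7.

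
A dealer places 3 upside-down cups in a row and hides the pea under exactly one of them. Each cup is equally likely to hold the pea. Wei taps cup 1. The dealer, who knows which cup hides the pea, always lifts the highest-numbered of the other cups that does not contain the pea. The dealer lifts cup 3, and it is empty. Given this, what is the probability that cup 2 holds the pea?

1/2

Consider each possible location of the pea in turn.
If it is under either of cups 1 and 2 (prior 1/3 each): cup 3 is the highest-numbered option available, probability 1; weight (1/3)·1 = 1/3 each.
If it is under cup 3 (prior 1/3): the dealer opened cup 3, so this case is ruled out; weight (1/3)·0 = 0.
The weights sum to 2/3.
So P(the pea under cup 2 | the dealer opened cup 3) = (1/3) / (2/3) = 1/2.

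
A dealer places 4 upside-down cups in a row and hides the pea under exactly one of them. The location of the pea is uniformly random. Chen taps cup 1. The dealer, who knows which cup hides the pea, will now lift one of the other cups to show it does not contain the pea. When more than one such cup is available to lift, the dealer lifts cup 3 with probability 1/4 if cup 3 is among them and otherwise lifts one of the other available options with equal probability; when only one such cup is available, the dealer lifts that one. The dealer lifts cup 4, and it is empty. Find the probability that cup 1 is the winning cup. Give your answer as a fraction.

Condition on the true location of the pea.
If it is under cup 1 (prior 1/4): cup 3 is available but not opened; cup 4 gets probability (1 − 1/4)/2 = 3/8; weight (1/4)·(3/8) = 3/32.
If it is under cup 2 (prior 1/4): cup 3 is available but not opened, probability 3/4; weight (1/4)·(3/4) = 3/16.
If it is under cup 3 (prior 1/4): cup 3 holds the prize so is unavailable; the dealer chooses uniformly among the 2 others, probability 1/2; weight (1/4)·(1/2) = 1/8.
If it is under cup 4 (prior 1/4): the dealer opened cup 4, so this case is ruled out; weight (1/4)·0 = 0.
The weights sum to 13/32.
So P(the pea under cup 1 | the dealer opened cup 4) = (3/32) / (13/32) = 3/13.

3/13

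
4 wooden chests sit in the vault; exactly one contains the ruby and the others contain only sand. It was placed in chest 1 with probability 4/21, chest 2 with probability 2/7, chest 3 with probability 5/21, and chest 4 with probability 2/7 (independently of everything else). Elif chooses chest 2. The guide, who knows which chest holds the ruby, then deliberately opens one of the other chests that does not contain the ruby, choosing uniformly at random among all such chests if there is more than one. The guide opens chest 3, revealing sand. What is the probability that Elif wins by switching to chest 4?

3/7

Condition on the true location of the ruby.
If it is in chest 1 (prior 4/21): the guide has 2 equally likely choices, so probability 1/2; weight (4/21)·(1/2) = 2/21.
If it is in chest 2 (prior 2/7): the guide has 3 equally likely choices, so probability 1/3; weight (2/7)·(1/3) = 2/21.
If it is in chest 3 (prior 5/21): the guide opened chest 3, so this case is ruled out; weight (5/21)·0 = 0.
If it is in chest 4 (prior 2/7): the guide has 2 equally likely choices, so probability 1/2; weight (2/7)·(1/2) = 1/7.
The weights sum to 1/3.
So P(the ruby in chest 4 | the guide opened chest 3) = (1/7) / (1/3) = 3/7.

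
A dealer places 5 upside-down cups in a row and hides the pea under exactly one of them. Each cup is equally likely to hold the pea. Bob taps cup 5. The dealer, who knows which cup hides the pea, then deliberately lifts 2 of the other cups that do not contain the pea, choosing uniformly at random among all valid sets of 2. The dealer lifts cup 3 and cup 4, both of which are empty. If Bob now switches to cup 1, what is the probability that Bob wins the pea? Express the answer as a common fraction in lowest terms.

2/5

Condition on the true location of the pea.
If it is under either of cups 1 and 2 (prior 1/5 each): the dealer has 3 equally likely choices, so probability 1/3; weight (1/5)·(1/3) = 1/15 each.
If it is under either of cups 3 and 4 (prior 1/5 each): that cup was opened and seen not to hold the prize — ruled out; weight (1/5)·0 = 0 each.
If it is under cup 5 (prior 1/5): the dealer has 6 equally likely choices, so probability 1/6; weight (1/5)·(1/6) = 1/30.
The weights sum to 1/6.
So P(the pea under cup 1 | the dealer opened cup 3 and cup 4) = (1/15) / (1/6) = 2/5.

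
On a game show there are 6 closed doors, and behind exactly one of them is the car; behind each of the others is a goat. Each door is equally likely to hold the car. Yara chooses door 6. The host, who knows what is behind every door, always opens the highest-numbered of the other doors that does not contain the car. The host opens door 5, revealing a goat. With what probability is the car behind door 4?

Consider each possible location of the car in turn.
If it is behind any of doors 1, 2, 3, 4, and 6 (prior 1/6 each): door 5 is the highest-numbered option available, probability 1; weight (1/6)·1 = 1/6 each.
If it is behind door 5 (prior 1/6): the host opened door 5, so this case is ruled out; weight (1/6)·0 = 0.
The weights sum to 5/6.
So P(the car behind door 4 | the host opened door 5) = (1/6) / (5/6) = 1/5.

1/5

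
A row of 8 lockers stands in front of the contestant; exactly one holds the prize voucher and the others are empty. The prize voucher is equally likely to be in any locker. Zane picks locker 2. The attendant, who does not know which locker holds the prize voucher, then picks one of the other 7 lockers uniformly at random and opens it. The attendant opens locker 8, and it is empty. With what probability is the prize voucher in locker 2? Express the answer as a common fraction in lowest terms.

Condition on the true location of the prize voucher.
If it is in any of lockers 1, 2, 3, 4, 5, 6, and 7 (prior 1/8 each): the attendant picks locker 8 with probability 1/7 regardless, and it is not the prize; weight (1/8)·(1/7) = 1/56 each.
If it is in locker 8 (prior 1/8): the attendant opened locker 8, so this case is ruled out; weight (1/8)·0 = 0.
The weights sum to 1/8.
So P(the prize voucher in locker 2 | the attendant opened locker 8) = (1/56) / (1/8) = 1/7.

1/7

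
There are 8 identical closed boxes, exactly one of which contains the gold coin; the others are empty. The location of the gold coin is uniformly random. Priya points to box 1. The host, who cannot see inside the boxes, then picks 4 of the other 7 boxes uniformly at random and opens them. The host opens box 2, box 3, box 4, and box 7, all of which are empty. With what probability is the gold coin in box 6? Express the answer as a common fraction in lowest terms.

Condition on the true location of the gold coin.
If it is in any of boxes 1, 5, 6, and 8 (prior 1/8 each): the host picks exactly this set with probability 1/35 regardless, and none is the prize; weight (1/8)·(1/35) = 1/280 each.
If it is in any of boxes 2, 3, 4, and 7 (prior 1/8 each): that box was opened and seen not to hold the prize — ruled out; weight (1/8)·0 = 0 each.
The weights sum to 1/70.
So P(the gold coin in box 6 | the host opened box 2, box 3, box 4, and box 7) = (1/280) / (1/70) = 1/4.

1/4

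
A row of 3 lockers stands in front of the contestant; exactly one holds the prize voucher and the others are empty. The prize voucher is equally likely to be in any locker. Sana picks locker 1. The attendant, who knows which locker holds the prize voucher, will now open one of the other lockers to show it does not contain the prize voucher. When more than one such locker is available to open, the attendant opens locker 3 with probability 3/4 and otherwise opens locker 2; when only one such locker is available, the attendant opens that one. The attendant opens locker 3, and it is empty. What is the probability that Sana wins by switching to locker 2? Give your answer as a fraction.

Apply Bayes' rule, conditioning on where the prize voucher actually is.
If it is in locker 1 (prior 1/3): locker 3 is available, opened with probability 3/4; weight (1/3)·(3/4) = 1/4.
If it is in locker 2 (prior 1/3): only locker 3 is available, probability 1; weight (1/3)·1 = 1/3.
If it is in locker 3 (prior 1/3): the attendant opened locker 3, so this case is ruled out; weight (1/3)·0 = 0.
The weights sum to 7/12.
So P(the prize voucher in locker 2 | the attendant opened locker 3) = (1/3) / (7/12) = 4/7.

4/7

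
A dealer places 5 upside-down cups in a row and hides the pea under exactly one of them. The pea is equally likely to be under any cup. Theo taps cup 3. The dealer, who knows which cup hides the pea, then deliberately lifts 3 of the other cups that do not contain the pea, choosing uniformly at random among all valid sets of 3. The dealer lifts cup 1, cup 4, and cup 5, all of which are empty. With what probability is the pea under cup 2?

4/5

Apply Bayes' rule, conditioning on where the pea actually is.
If it is under any of cups 1, 4, and 5 (prior 1/5 each): that cup was opened and seen not to hold the prize — ruled out; weight (1/5)·0 = 0 each.
If it is under cup 2 (prior 1/5): the dealer has no choice, probability 1; weight (1/5)·1 = 1/5.
If it is under cup 3 (prior 1/5): the dealer has 4 equally likely choices, so probability 1/4; weight (1/5)·(1/4) = 1/20.
The weights sum to 1/4.
So P(the pea under cup 2 | the dealer opened cup 1, cup 4, and cup 5) = (1/5) / (1/4) = 4/5.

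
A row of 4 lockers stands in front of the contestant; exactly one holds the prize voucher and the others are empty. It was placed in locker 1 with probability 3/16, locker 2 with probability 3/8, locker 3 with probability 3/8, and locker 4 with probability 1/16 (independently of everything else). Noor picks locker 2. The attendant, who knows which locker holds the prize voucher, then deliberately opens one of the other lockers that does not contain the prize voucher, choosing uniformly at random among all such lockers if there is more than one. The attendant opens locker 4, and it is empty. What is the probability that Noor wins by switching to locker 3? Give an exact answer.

6/13

Condition on the true location of the prize voucher.
If it is in locker 1 (prior 3/16): the attendant has 2 equally likely choices, so probability 1/2; weight (3/16)·(1/2) = 3/32.
If it is in locker 2 (prior 3/8): the attendant has 3 equally likely choices, so probability 1/3; weight (3/8)·(1/3) = 1/8.
If it is in locker 3 (prior 3/8): the attendant has 2 equally likely choices, so probability 1/2; weight (3/8)·(1/2) = 3/16.
If it is in locker 4 (prior 1/16): the attendant opened locker 4, so this case is ruled out; weight (1/16)·0 = 0.
The weights sum to 13/32.
So P(the prize voucher in locker 3 | the attendant opened locker 4) = (3/16) / (13/32) = 6/13.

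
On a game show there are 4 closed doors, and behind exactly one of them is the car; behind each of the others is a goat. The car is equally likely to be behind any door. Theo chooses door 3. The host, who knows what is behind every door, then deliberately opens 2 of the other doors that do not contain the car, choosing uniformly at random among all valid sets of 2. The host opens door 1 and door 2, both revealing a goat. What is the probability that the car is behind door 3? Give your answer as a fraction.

1/4

Apply Bayes' rule, conditioning on where the car actually is.
If it is behind either of doors 1 and 2 (prior 1/4 each): that door was opened and seen not to hold the prize — ruled out; weight (1/4)·0 = 0 each.
If it is behind door 3 (prior 1/4): the host has 3 equally likely choices, so probability 1/3; weight (1/4)·(1/3) = 1/12.
If it is behind door 4 (prior 1/4): the host has no choice, probability 1; weight (1/4)·1 = 1/4.
The weights sum to 1/3.
So P(the car behind door 3 | the host opened door 1 and door 2) = (1/12) / (1/3) = 1/4.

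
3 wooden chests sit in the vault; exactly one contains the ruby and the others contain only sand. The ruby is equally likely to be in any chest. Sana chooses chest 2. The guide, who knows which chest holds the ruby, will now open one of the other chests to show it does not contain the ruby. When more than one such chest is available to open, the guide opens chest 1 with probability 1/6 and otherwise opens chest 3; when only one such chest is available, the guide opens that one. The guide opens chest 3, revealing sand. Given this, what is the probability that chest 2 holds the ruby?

Condition on the true location of the ruby.
If it is in chest 1 (prior 1/3): only chest 3 is available, probability 1; weight (1/3)·1 = 1/3.
If it is in chest 2 (prior 1/3): chest 1 is available but not opened, probability 5/6; weight (1/3)·(5/6) = 5/18.
If it is in chest 3 (prior 1/3): the guide opened chest 3, so this case is ruled out; weight (1/3)·0 = 0.
The weights sum to 11/18.
So P(the ruby in chest 2 | the guide opened chest 3) = (5/18) / (11/18) = 5/11.

5/11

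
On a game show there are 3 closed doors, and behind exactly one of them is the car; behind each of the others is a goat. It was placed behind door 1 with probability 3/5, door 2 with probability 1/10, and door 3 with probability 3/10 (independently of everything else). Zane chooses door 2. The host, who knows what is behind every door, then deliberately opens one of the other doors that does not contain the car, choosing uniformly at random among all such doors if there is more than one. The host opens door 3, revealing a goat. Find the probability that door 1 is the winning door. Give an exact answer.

Consider each possible location of the car in turn.
If it is behind door 1 (prior 3/5): the host has no choice, probability 1; weight (3/5)·1 = 3/5.
If it is behind door 2 (prior 1/10): the host has 2 equally likely choices, so probability 1/2; weight (1/10)·(1/2) = 1/20.
If it is behind door 3 (prior 3/10): the host opened door 3, so this case is ruled out; weight (3/10)·0 = 0.
The weights sum to 13/20.
So P(the car behind door 1 | the host opened door 3) = (3/5) / (13/20) = 12/13.

12/13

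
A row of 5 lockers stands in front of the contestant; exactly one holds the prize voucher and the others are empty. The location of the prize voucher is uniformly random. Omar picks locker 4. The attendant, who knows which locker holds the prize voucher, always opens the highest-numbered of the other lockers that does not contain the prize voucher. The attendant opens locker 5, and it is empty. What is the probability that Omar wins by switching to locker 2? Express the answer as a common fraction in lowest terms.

1/4

Condition on the true location of the prize voucher.
If it is in any of lockers 1, 2, 3, and 4 (prior 1/5 each): locker 5 is the highest-numbered option available, probability 1; weight (1/5)·1 = 1/5 each.
If it is in locker 5 (prior 1/5): the attendant opened locker 5, so this case is ruled out; weight (1/5)·0 = 0.
The weights sum to 4/5.
So P(the prize voucher in locker 2 | the attendant opened locker 5) = (1/5) / (4/5) = 1/4.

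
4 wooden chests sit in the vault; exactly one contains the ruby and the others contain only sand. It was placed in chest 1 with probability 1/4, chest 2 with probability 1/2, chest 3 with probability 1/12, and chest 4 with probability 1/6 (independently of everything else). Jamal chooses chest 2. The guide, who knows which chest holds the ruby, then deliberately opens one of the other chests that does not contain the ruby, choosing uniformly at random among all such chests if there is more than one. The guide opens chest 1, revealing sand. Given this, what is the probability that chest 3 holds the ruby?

1/7

Apply Bayes' rule, conditioning on where the ruby actually is.
If it is in chest 1 (prior 1/4): the guide opened chest 1, so this case is ruled out; weight (1/4)·0 = 0.
If it is in chest 2 (prior 1/2): the guide has 3 equally likely choices, so probability 1/3; weight (1/2)·(1/3) = 1/6.
If it is in chest 3 (prior 1/12): the guide has 2 equally likely choices, so probability 1/2; weight (1/12)·(1/2) = 1/24.
If it is in chest 4 (prior 1/6): the guide has 2 equally likely choices, so probability 1/2; weight (1/6)·(1/2) = 1/12.
The weights sum to 7/24.
So P(the ruby in chest 3 | the guide opened chest 1) = (1/24) / (7/24) = 1/7.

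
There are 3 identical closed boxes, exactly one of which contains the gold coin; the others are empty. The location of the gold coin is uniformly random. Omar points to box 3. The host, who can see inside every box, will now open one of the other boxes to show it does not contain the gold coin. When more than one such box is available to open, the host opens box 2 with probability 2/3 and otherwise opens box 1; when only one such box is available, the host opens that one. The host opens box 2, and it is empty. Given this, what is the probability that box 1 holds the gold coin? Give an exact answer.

3/5

Condition on the true location of the gold coin.
If it is in box 1 (prior 1/3): only box 2 is available, probability 1; weight (1/3)·1 = 1/3.
If it is in box 2 (prior 1/3): the host opened box 2, so this case is ruled out; weight (1/3)·0 = 0.
If it is in box 3 (prior 1/3): box 2 is available, opened with probability 2/3; weight (1/3)·(2/3) = 2/9.
The weights sum to 5/9.
So P(the gold coin in box 1 | the host opened box 2) = (1/3) / (5/9) = 3/5.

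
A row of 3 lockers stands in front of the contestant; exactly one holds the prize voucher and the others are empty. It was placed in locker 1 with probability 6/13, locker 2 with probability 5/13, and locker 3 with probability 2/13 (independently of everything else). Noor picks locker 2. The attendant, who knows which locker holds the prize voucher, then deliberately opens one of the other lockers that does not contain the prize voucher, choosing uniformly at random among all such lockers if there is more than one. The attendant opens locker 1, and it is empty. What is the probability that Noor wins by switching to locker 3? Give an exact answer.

4/9

Condition on the true location of the prize voucher.
If it is in locker 1 (prior 6/13): the attendant opened locker 1, so this case is ruled out; weight (6/13)·0 = 0.
If it is in locker 2 (prior 5/13): the attendant has 2 equally likely choices, so probability 1/2; weight (5/13)·(1/2) = 5/26.
If it is in locker 3 (prior 2/13): the attendant has no choice, probability 1; weight (2/13)·1 = 2/13.
The weights sum to 9/26.
So P(the prize voucher in locker 3 | the attendant opened locker 1) = (2/13) / (9/26) = 4/9.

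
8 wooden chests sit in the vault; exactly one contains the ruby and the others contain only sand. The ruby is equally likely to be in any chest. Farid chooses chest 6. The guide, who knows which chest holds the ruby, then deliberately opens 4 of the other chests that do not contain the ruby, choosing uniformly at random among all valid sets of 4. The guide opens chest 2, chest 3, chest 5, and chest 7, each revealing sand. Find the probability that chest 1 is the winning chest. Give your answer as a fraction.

Consider each possible location of the ruby in turn.
If it is in any of chests 1, 4, and 8 (prior 1/8 each): the guide has 15 equally likely choices, so probability 1/15; weight (1/8)·(1/15) = 1/120 each.
If it is in any of chests 2, 3, 5, and 7 (prior 1/8 each): that chest was opened and seen not to hold the prize — ruled out; weight (1/8)·0 = 0 each.
If it is in chest 6 (prior 1/8): the guide has 35 equally likely choices, so probability 1/35; weight (1/8)·(1/35) = 1/280.
The weights sum to 1/35.
So P(the ruby in chest 1 | the guide opened chest 2, chest 3, chest 5, and chest 7) = (1/120) / (1/35) = 7/24.

7/24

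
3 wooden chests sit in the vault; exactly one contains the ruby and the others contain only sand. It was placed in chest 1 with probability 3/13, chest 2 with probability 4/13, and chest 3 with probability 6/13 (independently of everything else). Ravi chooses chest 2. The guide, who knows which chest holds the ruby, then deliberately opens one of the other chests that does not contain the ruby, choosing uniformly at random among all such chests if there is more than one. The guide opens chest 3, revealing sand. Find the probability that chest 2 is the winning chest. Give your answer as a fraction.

2/5

Condition on the true location of the ruby.
If it is in chest 1 (prior 3/13): the guide has no choice, probability 1; weight (3/13)·1 = 3/13.
If it is in chest 2 (prior 4/13): the guide has 2 equally likely choices, so probability 1/2; weight (4/13)·(1/2) = 2/13.
If it is in chest 3 (prior 6/13): the guide opened chest 3, so this case is ruled out; weight (6/13)·0 = 0.
The weights sum to 5/13.
So P(the ruby in chest 2 | the guide opened chest 3) = (2/13) / (5/13) = 2/5.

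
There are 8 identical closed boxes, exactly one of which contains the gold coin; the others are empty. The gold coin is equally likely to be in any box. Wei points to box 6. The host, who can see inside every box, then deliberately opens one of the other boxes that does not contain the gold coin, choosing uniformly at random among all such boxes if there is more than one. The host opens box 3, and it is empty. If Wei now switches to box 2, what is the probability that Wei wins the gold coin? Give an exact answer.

7/48

Consider each possible location of the gold coin in turn.
If it is in any of boxes 1, 2, 4, 5, 7, and 8 (prior 1/8 each): the host has 6 equally likely choices, so probability 1/6; weight (1/8)·(1/6) = 1/48 each.
If it is in box 3 (prior 1/8): the host opened box 3, so this case is ruled out; weight (1/8)·0 = 0.
If it is in box 6 (prior 1/8): the host has 7 equally likely choices, so probability 1/7; weight (1/8)·(1/7) = 1/56.
The weights sum to 1/7.
So P(the gold coin in box 2 | the host opened box 3) = (1/48) / (1/7) = 7/48.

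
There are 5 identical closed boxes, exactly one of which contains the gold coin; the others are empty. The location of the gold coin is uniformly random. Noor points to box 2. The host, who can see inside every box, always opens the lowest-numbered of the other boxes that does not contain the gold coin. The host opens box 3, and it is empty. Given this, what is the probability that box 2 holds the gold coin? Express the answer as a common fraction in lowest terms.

Condition on the true location of the gold coin.
If it is in box 1 (prior 1/5): box 3 is the lowest-numbered option available, probability 1; weight (1/5)·1 = 1/5.
If it is in any of boxes 2, 4, and 5 (prior 1/5 each): the host would have opened box 1 instead, probability 0; weight (1/5)·0 = 0 each.
If it is in box 3 (prior 1/5): the host opened box 3, so this case is ruled out; weight (1/5)·0 = 0.
The weights sum to 1/5.
So P(the gold coin in box 2 | the host opened box 3) = 0 / (1/5) = 0.

0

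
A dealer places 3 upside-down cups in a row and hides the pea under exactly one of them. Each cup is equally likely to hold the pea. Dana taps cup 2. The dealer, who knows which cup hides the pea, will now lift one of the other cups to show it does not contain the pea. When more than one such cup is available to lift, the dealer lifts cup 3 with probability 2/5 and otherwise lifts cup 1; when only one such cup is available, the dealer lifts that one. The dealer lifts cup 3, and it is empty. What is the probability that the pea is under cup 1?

Consider each possible location of the pea in turn.
If it is under cup 1 (prior 1/3): only cup 3 is available, probability 1; weight (1/3)·1 = 1/3.
If it is under cup 2 (prior 1/3): cup 3 is available, opened with probability 2/5; weight (1/3)·(2/5) = 2/15.
If it is under cup 3 (prior 1/3): the dealer opened cup 3, so this case is ruled out; weight (1/3)·0 = 0.
The weights sum to 7/15.
So P(the pea under cup 1 | the dealer opened cup 3) = (1/3) / (7/15) = 5/7.

5/7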